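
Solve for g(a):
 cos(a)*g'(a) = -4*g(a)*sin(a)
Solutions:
 g(a) = C1*cos(a)^4


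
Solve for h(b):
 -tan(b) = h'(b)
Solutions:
 h(b) = C1 + log(cos(b))


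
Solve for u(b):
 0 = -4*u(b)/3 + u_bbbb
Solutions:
 u(b) = C1*exp(-sqrt(2)*3^(3/4)*b/3) + C2*exp(sqrt(2)*3^(3/4)*b/3) + C3*sin(sqrt(2)*3^(3/4)*b/3) + C4*cos(sqrt(2)*3^(3/4)*b/3)


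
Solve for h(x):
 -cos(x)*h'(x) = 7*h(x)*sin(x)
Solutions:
 h(x) = C1*cos(x)^7


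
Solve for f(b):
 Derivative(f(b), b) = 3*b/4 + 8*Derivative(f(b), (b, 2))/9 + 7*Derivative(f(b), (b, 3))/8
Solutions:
 f(b) = C1 + C2*exp(2*b*(-16 + sqrt(1390))/63) + C3*exp(-2*b*(16 + sqrt(1390))/63) + 3*b^2/8 + 2*b/3


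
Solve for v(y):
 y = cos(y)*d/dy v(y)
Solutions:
 v(y) = C1 + Integral(y/cos(y), y)


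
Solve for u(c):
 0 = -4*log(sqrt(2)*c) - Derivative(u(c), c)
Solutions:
 u(c) = C1 - 4*c*log(c) - c*log(4) + 4*c


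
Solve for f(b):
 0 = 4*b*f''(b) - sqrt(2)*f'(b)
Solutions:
 f(b) = C1 + C2*b^(sqrt(2)/4 + 1)


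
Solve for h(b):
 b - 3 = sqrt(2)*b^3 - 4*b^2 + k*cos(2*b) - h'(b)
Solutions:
 h(b) = C1 + sqrt(2)*b^4/4 - 4*b^3/3 - b^2/2 + 3*b + k*sin(2*b)/2


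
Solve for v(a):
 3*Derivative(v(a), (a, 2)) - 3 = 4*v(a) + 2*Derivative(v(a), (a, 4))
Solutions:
 v(a) = (C1*sin(2^(1/4)*a*sin(atan(sqrt(23)/3)/2)) + C2*cos(2^(1/4)*a*sin(atan(sqrt(23)/3)/2)))*exp(-2^(1/4)*a*cos(atan(sqrt(23)/3)/2)) + (C3*sin(2^(1/4)*a*sin(atan(sqrt(23)/3)/2)) + C4*cos(2^(1/4)*a*sin(atan(sqrt(23)/3)/2)))*exp(2^(1/4)*a*cos(atan(sqrt(23)/3)/2)) - 3/4


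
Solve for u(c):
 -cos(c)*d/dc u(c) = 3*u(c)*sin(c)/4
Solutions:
 u(c) = C1*cos(c)^(3/4)


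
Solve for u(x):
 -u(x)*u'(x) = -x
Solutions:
 u(x) = -sqrt(C1 + x^2)
 u(x) = sqrt(C1 + x^2)


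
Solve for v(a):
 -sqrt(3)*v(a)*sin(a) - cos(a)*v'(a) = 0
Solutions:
 v(a) = C1*cos(a)^(sqrt(3))


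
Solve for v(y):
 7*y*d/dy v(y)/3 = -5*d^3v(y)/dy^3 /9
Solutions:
 v(y) = C1 + Integral(C2*airyai(-21^(1/3)*5^(2/3)*y/5) + C3*airybi(-21^(1/3)*5^(2/3)*y/5), y)


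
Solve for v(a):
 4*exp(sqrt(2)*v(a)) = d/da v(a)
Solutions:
 v(a) = sqrt(2)*(2*log(-1/(C1 + 4*a)) - log(2))/4


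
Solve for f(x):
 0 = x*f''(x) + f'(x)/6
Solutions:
 f(x) = C1 + C2*x^(5/6)


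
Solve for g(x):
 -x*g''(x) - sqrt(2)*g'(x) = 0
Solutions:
 g(x) = C1 + C2*x^(1 - sqrt(2))


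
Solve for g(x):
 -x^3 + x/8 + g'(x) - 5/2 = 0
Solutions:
 g(x) = C1 + x^4/4 - x^2/16 + 5*x/2


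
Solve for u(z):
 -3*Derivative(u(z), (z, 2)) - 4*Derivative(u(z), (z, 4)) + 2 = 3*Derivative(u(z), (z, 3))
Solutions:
 u(z) = C1 + C2*z + z^2/3 + (C3*sin(sqrt(39)*z/8) + C4*cos(sqrt(39)*z/8))*exp(-3*z/8)


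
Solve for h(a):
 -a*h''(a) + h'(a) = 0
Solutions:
 h(a) = C1 + C2*a^2


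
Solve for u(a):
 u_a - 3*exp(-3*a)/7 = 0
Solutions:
 u(a) = C1 - exp(-3*a)/7


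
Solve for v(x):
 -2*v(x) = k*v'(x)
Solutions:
 v(x) = C1*exp(-2*x/k)


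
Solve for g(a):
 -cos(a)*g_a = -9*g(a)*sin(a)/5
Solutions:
 g(a) = C1/cos(a)^(9/5)


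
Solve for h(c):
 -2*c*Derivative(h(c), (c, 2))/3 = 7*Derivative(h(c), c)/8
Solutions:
 h(c) = C1 + C2/c^(5/16)


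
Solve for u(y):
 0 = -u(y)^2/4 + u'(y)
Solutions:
 u(y) = -4/(C1 + y)


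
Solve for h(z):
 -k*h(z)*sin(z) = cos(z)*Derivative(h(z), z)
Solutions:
 h(z) = C1*exp(k*log(cos(z)))


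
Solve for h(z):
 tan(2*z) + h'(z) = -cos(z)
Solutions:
 h(z) = C1 + log(cos(2*z))/2 - sin(z)


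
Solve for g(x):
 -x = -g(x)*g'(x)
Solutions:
 g(x) = -sqrt(C1 + x^2)
 g(x) = sqrt(C1 + x^2)


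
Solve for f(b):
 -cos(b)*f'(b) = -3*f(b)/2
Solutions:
 f(b) = C1*(sin(b) + 1)^(3/4)/(sin(b) - 1)^(3/4)


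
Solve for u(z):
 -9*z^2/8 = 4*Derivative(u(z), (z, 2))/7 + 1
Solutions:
 u(z) = C1 + C2*z - 21*z^4/128 - 7*z^2/8


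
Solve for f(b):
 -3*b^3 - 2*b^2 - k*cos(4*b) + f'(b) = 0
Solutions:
 f(b) = C1 + 3*b^4/4 + 2*b^3/3 + k*sin(4*b)/4


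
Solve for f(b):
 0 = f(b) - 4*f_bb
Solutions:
 f(b) = C1*exp(-b/2) + C2*exp(b/2)


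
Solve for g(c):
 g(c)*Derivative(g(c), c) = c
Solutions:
 g(c) = -sqrt(C1 + c^2)
 g(c) = sqrt(C1 + c^2)


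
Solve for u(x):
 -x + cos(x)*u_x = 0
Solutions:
 u(x) = C1 + Integral(x/cos(x), x)


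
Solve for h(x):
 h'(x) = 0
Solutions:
 h(x) = C1


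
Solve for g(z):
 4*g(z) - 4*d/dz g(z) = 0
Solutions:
 g(z) = C1*exp(z)


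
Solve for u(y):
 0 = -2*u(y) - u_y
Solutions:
 u(y) = C1*exp(-2*y)


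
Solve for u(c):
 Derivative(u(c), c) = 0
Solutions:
 u(c) = C1


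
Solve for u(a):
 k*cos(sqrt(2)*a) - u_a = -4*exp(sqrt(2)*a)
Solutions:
 u(a) = C1 + sqrt(2)*k*sin(sqrt(2)*a)/2 + 2*sqrt(2)*exp(sqrt(2)*a)


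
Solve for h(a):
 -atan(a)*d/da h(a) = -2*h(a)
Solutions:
 h(a) = C1*exp(2*Integral(1/atan(a), a))


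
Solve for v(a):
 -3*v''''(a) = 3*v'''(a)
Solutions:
 v(a) = C1 + C2*a + C3*a^2 + C4*exp(-a)


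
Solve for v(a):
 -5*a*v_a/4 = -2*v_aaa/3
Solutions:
 v(a) = C1 + Integral(C2*airyai(15^(1/3)*a/2) + C3*airybi(15^(1/3)*a/2), a)


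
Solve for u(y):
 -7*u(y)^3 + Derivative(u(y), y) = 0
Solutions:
 u(y) = -sqrt(2)*sqrt(-1/(C1 + 7*y))/2
 u(y) = sqrt(2)*sqrt(-1/(C1 + 7*y))/2


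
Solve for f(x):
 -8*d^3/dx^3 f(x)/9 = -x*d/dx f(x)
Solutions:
 f(x) = C1 + Integral(C2*airyai(3^(2/3)*x/2) + C3*airybi(3^(2/3)*x/2), x)


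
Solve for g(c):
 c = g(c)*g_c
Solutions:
 g(c) = -sqrt(C1 + c^2)
 g(c) = sqrt(C1 + c^2)


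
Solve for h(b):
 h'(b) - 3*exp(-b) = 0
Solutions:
 h(b) = C1 - 3*exp(-b)


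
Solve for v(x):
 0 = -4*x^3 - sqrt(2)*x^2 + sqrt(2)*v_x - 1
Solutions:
 v(x) = C1 + sqrt(2)*x^4/2 + x^3/3 + sqrt(2)*x/2


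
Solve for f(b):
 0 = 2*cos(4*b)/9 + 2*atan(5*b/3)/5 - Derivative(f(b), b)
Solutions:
 f(b) = C1 + 2*b*atan(5*b/3)/5 - 3*log(25*b^2 + 9)/25 + sin(4*b)/18


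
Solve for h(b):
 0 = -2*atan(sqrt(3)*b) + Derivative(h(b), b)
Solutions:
 h(b) = C1 + 2*b*atan(sqrt(3)*b) - sqrt(3)*log(3*b^2 + 1)/3


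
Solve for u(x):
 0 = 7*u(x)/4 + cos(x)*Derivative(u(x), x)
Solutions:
 u(x) = C1*(sin(x) - 1)^(7/8)/(sin(x) + 1)^(7/8)


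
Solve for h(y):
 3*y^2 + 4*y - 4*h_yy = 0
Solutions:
 h(y) = C1 + C2*y + y^4/16 + y^3/6


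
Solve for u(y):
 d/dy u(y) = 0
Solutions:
 u(y) = C1


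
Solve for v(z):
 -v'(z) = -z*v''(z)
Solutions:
 v(z) = C1 + C2*z^2


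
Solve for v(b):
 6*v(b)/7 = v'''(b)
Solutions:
 v(b) = C3*exp(6^(1/3)*7^(2/3)*b/7) + (C1*sin(2^(1/3)*3^(5/6)*7^(2/3)*b/14) + C2*cos(2^(1/3)*3^(5/6)*7^(2/3)*b/14))*exp(-6^(1/3)*7^(2/3)*b/14)


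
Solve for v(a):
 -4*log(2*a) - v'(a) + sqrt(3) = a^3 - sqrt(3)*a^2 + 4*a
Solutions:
 v(a) = C1 - a^4/4 + sqrt(3)*a^3/3 - 2*a^2 - 4*a*log(a) - a*log(16) + sqrt(3)*a + 4*a


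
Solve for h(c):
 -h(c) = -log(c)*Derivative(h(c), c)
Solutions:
 h(c) = C1*exp(li(c))


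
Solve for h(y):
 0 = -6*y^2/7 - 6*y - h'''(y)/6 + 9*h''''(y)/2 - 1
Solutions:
 h(y) = C1 + C2*y + C3*y^2 + C4*exp(y/27) - 3*y^5/35 - 183*y^4/14 - 9889*y^3/7


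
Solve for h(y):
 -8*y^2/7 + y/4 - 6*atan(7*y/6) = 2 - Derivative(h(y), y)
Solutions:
 h(y) = C1 + 8*y^3/21 - y^2/8 + 6*y*atan(7*y/6) + 2*y - 18*log(49*y^2 + 36)/7


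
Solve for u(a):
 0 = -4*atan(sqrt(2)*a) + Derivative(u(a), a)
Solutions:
 u(a) = C1 + 4*a*atan(sqrt(2)*a) - sqrt(2)*log(2*a^2 + 1)


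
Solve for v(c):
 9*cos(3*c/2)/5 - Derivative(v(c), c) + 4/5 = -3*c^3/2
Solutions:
 v(c) = C1 + 3*c^4/8 + 4*c/5 + 6*sin(3*c/2)/5


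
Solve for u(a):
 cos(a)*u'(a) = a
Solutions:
 u(a) = C1 + Integral(a/cos(a), a)


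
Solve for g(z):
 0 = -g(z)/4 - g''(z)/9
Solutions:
 g(z) = C1*sin(3*z/2) + C2*cos(3*z/2)


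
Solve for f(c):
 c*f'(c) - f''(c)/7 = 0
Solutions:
 f(c) = C1 + C2*erfi(sqrt(14)*c/2)


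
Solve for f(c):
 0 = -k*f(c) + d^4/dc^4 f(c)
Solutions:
 f(c) = C1*exp(-c*k^(1/4)) + C2*exp(c*k^(1/4)) + C3*exp(-I*c*k^(1/4)) + C4*exp(I*c*k^(1/4))


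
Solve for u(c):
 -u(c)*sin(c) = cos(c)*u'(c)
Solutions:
 u(c) = C1*cos(c)


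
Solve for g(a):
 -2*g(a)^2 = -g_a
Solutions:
 g(a) = -1/(C1 + 2*a)


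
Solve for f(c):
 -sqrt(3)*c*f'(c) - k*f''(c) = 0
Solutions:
 f(c) = C1 + C2*sqrt(k)*erf(sqrt(2)*3^(1/4)*c*sqrt(1/k)/2)


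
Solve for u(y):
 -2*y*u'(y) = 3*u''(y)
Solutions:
 u(y) = C1 + C2*erf(sqrt(3)*y/3)


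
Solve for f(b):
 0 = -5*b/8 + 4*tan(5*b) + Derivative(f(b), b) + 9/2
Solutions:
 f(b) = C1 + 5*b^2/16 - 9*b/2 + 4*log(cos(5*b))/5


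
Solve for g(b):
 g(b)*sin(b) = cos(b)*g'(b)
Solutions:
 g(b) = C1/cos(b)


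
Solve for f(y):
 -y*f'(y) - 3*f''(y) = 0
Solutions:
 f(y) = C1 + C2*erf(sqrt(6)*y/6)


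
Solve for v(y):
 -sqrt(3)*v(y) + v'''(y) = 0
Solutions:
 v(y) = C3*exp(3^(1/6)*y) + (C1*sin(3^(2/3)*y/2) + C2*cos(3^(2/3)*y/2))*exp(-3^(1/6)*y/2)


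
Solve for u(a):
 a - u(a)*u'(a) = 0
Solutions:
 u(a) = -sqrt(C1 + a^2)
 u(a) = sqrt(C1 + a^2)


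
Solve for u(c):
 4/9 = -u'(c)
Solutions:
 u(c) = C1 - 4*c/9


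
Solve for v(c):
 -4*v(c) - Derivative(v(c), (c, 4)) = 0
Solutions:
 v(c) = (C1*sin(c) + C2*cos(c))*exp(-c) + (C3*sin(c) + C4*cos(c))*exp(c)


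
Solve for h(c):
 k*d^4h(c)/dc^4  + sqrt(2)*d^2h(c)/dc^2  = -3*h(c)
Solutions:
 h(c) = C1*exp(-2^(3/4)*c*sqrt((-sqrt(1 - 6*k) - 1)/k)/2) + C2*exp(2^(3/4)*c*sqrt((-sqrt(1 - 6*k) - 1)/k)/2) + C3*exp(-2^(3/4)*c*sqrt((sqrt(1 - 6*k) - 1)/k)/2) + C4*exp(2^(3/4)*c*sqrt((sqrt(1 - 6*k) - 1)/k)/2)


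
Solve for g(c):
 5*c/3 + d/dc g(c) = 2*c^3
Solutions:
 g(c) = C1 + c^4/2 - 5*c^2/6


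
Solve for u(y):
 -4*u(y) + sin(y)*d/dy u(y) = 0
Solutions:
 u(y) = C1*(cos(y)^2 - 2*cos(y) + 1)/(cos(y)^2 + 2*cos(y) + 1)


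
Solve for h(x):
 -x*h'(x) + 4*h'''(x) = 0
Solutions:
 h(x) = C1 + Integral(C2*airyai(2^(1/3)*x/2) + C3*airybi(2^(1/3)*x/2), x)


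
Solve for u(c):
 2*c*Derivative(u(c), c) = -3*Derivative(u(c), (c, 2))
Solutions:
 u(c) = C1 + C2*erf(sqrt(3)*c/3)


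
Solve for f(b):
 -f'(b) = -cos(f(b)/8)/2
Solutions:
 -b/2 - 4*log(sin(f(b)/8) - 1) + 4*log(sin(f(b)/8) + 1) = C1


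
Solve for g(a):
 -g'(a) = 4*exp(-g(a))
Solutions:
 g(a) = log(C1 - 4*a)


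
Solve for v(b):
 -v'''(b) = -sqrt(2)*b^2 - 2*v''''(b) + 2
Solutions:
 v(b) = C1 + C2*b + C3*b^2 + C4*exp(b/2) + sqrt(2)*b^5/60 + sqrt(2)*b^4/6 + b^3*(-1 + 4*sqrt(2))/3


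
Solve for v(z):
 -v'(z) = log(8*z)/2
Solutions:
 v(z) = C1 - z*log(z)/2 - 3*z*log(2)/2 + z/2


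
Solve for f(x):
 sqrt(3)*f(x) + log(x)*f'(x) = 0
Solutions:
 f(x) = C1*exp(-sqrt(3)*li(x))


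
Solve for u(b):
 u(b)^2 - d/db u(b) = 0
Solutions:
 u(b) = -1/(C1 + b)


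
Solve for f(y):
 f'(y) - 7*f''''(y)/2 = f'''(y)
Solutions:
 f(y) = C1 + C2*exp(-y*(4/(21*sqrt(3921) + 1315)^(1/3) + 4 + (21*sqrt(3921) + 1315)^(1/3))/42)*sin(sqrt(3)*y*(-(21*sqrt(3921) + 1315)^(1/3) + 4/(21*sqrt(3921) + 1315)^(1/3))/42) + C3*exp(-y*(4/(21*sqrt(3921) + 1315)^(1/3) + 4 + (21*sqrt(3921) + 1315)^(1/3))/42)*cos(sqrt(3)*y*(-(21*sqrt(3921) + 1315)^(1/3) + 4/(21*sqrt(3921) + 1315)^(1/3))/42) + C4*exp(y*(-2 + 4/(21*sqrt(3921) + 1315)^(1/3) + (21*sqrt(3921) + 1315)^(1/3))/21)


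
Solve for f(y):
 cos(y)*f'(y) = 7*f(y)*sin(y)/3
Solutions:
 f(y) = C1/cos(y)^(7/3)


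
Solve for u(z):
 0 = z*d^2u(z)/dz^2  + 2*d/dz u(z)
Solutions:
 u(z) = C1 + C2/z


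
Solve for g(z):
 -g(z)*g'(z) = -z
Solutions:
 g(z) = -sqrt(C1 + z^2)
 g(z) = sqrt(C1 + z^2)


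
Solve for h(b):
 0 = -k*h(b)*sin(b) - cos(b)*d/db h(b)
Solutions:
 h(b) = C1*exp(k*log(cos(b)))


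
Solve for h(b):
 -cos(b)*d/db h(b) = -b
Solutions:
 h(b) = C1 + Integral(b/cos(b), b)


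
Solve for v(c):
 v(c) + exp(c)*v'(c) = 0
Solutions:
 v(c) = C1*exp(exp(-c))


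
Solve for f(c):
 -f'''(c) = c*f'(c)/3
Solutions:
 f(c) = C1 + Integral(C2*airyai(-3^(2/3)*c/3) + C3*airybi(-3^(2/3)*c/3), c)


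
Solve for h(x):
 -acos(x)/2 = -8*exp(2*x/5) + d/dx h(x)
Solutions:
 h(x) = C1 - x*acos(x)/2 + sqrt(1 - x^2)/2 + 20*exp(2*x/5)


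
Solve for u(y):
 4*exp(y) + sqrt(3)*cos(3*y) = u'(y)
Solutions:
 u(y) = C1 + 4*exp(y) + sqrt(3)*sin(3*y)/3


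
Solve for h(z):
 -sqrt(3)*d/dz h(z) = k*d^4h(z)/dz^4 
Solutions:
 h(z) = C1 + C2*exp(3^(1/6)*z*(-1/k)^(1/3)) + C3*exp(z*(-1/k)^(1/3)*(-3^(1/6) + 3^(2/3)*I)/2) + C4*exp(-z*(-1/k)^(1/3)*(3^(1/6) + 3^(2/3)*I)/2)


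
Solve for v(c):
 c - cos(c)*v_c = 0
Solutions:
 v(c) = C1 + Integral(c/cos(c), c)


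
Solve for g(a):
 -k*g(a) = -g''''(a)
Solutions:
 g(a) = C1*exp(-a*k^(1/4)) + C2*exp(a*k^(1/4)) + C3*exp(-I*a*k^(1/4)) + C4*exp(I*a*k^(1/4))


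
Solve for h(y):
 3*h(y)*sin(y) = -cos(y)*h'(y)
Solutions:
 h(y) = C1*cos(y)^3


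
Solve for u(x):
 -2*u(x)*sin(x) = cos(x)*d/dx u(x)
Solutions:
 u(x) = C1*cos(x)^2


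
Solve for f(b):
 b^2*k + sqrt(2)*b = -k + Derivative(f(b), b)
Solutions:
 f(b) = C1 + b^3*k/3 + sqrt(2)*b^2/2 + b*k


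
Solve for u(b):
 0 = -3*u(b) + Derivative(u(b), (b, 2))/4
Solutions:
 u(b) = C1*exp(-2*sqrt(3)*b) + C2*exp(2*sqrt(3)*b)


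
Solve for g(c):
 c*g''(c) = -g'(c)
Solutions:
 g(c) = C1 + C2*log(c)


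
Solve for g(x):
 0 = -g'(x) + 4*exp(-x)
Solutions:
 g(x) = C1 - 4*exp(-x)


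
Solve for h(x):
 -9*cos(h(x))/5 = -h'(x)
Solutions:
 -9*x/5 - log(sin(h(x)) - 1)/2 + log(sin(h(x)) + 1)/2 = C1


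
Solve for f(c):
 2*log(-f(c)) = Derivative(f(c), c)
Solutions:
 -li(-f(c)) = C1 + 2*c


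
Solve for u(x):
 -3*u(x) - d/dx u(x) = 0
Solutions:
 u(x) = C1*exp(-3*x)


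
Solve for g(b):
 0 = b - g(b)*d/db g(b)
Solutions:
 g(b) = -sqrt(C1 + b^2)
 g(b) = sqrt(C1 + b^2)


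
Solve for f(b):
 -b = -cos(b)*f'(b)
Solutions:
 f(b) = C1 + Integral(b/cos(b), b)


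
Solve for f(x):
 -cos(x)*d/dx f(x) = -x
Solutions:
 f(x) = C1 + Integral(x/cos(x), x)


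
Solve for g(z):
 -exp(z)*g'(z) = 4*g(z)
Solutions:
 g(z) = C1*exp(4*exp(-z))


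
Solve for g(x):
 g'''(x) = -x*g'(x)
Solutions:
 g(x) = C1 + Integral(C2*airyai(-x) + C3*airybi(-x), x)


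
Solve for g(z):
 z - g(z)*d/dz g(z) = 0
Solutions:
 g(z) = -sqrt(C1 + z^2)
 g(z) = sqrt(C1 + z^2)


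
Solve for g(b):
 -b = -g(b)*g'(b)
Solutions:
 g(b) = -sqrt(C1 + b^2)
 g(b) = sqrt(C1 + b^2)


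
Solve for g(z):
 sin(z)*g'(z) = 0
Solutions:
 g(z) = C1


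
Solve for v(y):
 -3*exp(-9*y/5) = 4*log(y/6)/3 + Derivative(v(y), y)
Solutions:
 v(y) = C1 - 4*y*log(y)/3 + 4*y*(1 + log(6))/3 + 5*exp(-9*y/5)/3


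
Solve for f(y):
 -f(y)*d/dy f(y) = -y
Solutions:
 f(y) = -sqrt(C1 + y^2)
 f(y) = sqrt(C1 + y^2)


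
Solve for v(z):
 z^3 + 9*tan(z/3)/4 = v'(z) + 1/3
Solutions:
 v(z) = C1 + z^4/4 - z/3 - 27*log(cos(z/3))/4


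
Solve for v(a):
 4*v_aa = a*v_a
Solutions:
 v(a) = C1 + C2*erfi(sqrt(2)*a/4)


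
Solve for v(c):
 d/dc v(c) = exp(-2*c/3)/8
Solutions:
 v(c) = C1 - 3*exp(-2*c/3)/16


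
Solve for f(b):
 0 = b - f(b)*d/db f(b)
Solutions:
 f(b) = -sqrt(C1 + b^2)
 f(b) = sqrt(C1 + b^2)


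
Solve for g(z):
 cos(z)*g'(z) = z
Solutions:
 g(z) = C1 + Integral(z/cos(z), z)


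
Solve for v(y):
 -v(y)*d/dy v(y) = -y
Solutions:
 v(y) = -sqrt(C1 + y^2)
 v(y) = sqrt(C1 + y^2)


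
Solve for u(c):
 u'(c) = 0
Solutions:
 u(c) = C1


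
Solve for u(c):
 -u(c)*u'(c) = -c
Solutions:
 u(c) = -sqrt(C1 + c^2)
 u(c) = sqrt(C1 + c^2)


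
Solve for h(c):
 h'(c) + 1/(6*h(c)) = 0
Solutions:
 h(c) = -sqrt(C1 - 3*c)/3
 h(c) = sqrt(C1 - 3*c)/3


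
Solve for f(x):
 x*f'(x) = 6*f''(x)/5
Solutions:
 f(x) = C1 + C2*erfi(sqrt(15)*x/6)


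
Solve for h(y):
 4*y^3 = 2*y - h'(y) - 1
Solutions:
 h(y) = C1 - y^4 + y^2 - y


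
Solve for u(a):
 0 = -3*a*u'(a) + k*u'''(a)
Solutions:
 u(a) = C1 + Integral(C2*airyai(3^(1/3)*a*(1/k)^(1/3)) + C3*airybi(3^(1/3)*a*(1/k)^(1/3)), a)


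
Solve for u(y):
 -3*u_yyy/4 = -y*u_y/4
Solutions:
 u(y) = C1 + Integral(C2*airyai(3^(2/3)*y/3) + C3*airybi(3^(2/3)*y/3), y)


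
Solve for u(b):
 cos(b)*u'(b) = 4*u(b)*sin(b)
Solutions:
 u(b) = C1/cos(b)^4


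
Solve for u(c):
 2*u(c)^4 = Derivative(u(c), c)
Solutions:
 u(c) = (-1/(C1 + 6*c))^(1/3)
 u(c) = (-1/(C1 + 2*c))^(1/3)*(-3^(2/3) - 3*3^(1/6)*I)/6
 u(c) = (-1/(C1 + 2*c))^(1/3)*(-3^(2/3) + 3*3^(1/6)*I)/6


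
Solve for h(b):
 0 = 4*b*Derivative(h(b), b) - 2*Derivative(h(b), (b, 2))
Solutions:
 h(b) = C1 + C2*erfi(b)


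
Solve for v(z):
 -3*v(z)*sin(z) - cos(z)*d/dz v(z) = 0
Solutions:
 v(z) = C1*cos(z)^3


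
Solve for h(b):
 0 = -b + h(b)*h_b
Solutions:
 h(b) = -sqrt(C1 + b^2)
 h(b) = sqrt(C1 + b^2)


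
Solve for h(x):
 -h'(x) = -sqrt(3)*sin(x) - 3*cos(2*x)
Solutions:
 h(x) = C1 + 3*sin(2*x)/2 - sqrt(3)*cos(x)


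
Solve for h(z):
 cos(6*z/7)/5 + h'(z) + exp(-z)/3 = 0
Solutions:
 h(z) = C1 - 7*sin(6*z/7)/30 + exp(-z)/3


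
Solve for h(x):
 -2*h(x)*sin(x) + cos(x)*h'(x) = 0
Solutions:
 h(x) = C1/cos(x)^2


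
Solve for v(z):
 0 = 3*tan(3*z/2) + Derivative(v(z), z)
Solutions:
 v(z) = C1 + 2*log(cos(3*z/2))


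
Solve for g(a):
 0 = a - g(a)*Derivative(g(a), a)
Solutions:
 g(a) = -sqrt(C1 + a^2)
 g(a) = sqrt(C1 + a^2)


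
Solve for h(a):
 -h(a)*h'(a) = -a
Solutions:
 h(a) = -sqrt(C1 + a^2)
 h(a) = sqrt(C1 + a^2)


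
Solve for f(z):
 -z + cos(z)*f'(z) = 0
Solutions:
 f(z) = C1 + Integral(z/cos(z), z)


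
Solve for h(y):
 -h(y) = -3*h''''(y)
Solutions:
 h(y) = C1*exp(-3^(3/4)*y/3) + C2*exp(3^(3/4)*y/3) + C3*sin(3^(3/4)*y/3) + C4*cos(3^(3/4)*y/3)


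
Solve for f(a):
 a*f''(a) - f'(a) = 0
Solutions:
 f(a) = C1 + C2*a^2


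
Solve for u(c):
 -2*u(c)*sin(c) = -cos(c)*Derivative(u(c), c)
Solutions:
 u(c) = C1/cos(c)^2


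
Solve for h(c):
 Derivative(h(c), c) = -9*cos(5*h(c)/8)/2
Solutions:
 9*c/2 - 4*log(sin(5*h(c)/8) - 1)/5 + 4*log(sin(5*h(c)/8) + 1)/5 = C1


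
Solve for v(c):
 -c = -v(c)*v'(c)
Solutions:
 v(c) = -sqrt(C1 + c^2)
 v(c) = sqrt(C1 + c^2)


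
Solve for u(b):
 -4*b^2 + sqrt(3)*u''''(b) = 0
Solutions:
 u(b) = C1 + C2*b + C3*b^2 + C4*b^3 + sqrt(3)*b^6/270


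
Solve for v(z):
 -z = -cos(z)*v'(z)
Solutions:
 v(z) = C1 + Integral(z/cos(z), z)


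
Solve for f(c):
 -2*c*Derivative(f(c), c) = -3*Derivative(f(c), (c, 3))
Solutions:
 f(c) = C1 + Integral(C2*airyai(2^(1/3)*3^(2/3)*c/3) + C3*airybi(2^(1/3)*3^(2/3)*c/3), c)


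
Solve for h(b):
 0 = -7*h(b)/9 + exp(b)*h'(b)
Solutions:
 h(b) = C1*exp(-7*exp(-b)/9)


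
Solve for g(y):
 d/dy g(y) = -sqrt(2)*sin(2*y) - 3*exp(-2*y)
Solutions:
 g(y) = C1 + sqrt(2)*cos(2*y)/2 + 3*exp(-2*y)/2


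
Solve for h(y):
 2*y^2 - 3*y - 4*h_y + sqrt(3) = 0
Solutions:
 h(y) = C1 + y^3/6 - 3*y^2/8 + sqrt(3)*y/4


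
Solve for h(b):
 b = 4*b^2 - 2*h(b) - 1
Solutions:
 h(b) = 2*b^2 - b/2 - 1/2


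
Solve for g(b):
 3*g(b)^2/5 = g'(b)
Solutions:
 g(b) = -5/(C1 + 3*b)


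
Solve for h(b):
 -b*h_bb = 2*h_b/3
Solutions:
 h(b) = C1 + C2*b^(1/3)


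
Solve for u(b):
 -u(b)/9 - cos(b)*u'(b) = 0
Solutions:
 u(b) = C1*(sin(b) - 1)^(1/18)/(sin(b) + 1)^(1/18)


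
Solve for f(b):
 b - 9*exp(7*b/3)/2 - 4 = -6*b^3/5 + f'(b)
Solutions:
 f(b) = C1 + 3*b^4/10 + b^2/2 - 4*b - 27*exp(7*b/3)/14


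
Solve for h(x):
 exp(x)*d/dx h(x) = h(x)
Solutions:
 h(x) = C1*exp(-exp(-x))


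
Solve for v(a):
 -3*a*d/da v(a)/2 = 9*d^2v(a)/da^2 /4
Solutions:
 v(a) = C1 + C2*erf(sqrt(3)*a/3)


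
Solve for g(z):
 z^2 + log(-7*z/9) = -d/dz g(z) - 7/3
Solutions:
 g(z) = C1 - z^3/3 - z*log(-z) + z*(-log(7) - 4/3 + 2*log(3))


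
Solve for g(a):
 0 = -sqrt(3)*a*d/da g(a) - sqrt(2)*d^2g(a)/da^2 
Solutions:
 g(a) = C1 + C2*erf(6^(1/4)*a/2)


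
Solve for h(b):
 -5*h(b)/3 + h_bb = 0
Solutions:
 h(b) = C1*exp(-sqrt(15)*b/3) + C2*exp(sqrt(15)*b/3)


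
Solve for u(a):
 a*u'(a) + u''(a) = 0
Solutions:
 u(a) = C1 + C2*erf(sqrt(2)*a/2)


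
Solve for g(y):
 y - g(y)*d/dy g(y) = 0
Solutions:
 g(y) = -sqrt(C1 + y^2)
 g(y) = sqrt(C1 + y^2)


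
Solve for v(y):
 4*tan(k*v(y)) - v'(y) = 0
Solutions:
 v(y) = Piecewise((-asin(exp(C1*k + 4*k*y))/k + pi/k, Ne(k, 0)), (nan, True))
 v(y) = Piecewise((asin(exp(C1*k + 4*k*y))/k, Ne(k, 0)), (nan, True))


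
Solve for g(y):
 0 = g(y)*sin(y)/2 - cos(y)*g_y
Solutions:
 g(y) = C1/sqrt(cos(y))


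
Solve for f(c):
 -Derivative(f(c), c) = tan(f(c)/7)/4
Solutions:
 f(c) = -7*asin(C1*exp(-c/28)) + 7*pi
 f(c) = 7*asin(C1*exp(-c/28))


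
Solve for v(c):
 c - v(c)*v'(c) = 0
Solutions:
 v(c) = -sqrt(C1 + c^2)
 v(c) = sqrt(C1 + c^2)


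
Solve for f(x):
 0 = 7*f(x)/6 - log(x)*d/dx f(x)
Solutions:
 f(x) = C1*exp(7*li(x)/6)


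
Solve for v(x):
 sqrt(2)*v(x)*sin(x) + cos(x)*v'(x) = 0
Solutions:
 v(x) = C1*cos(x)^(sqrt(2))


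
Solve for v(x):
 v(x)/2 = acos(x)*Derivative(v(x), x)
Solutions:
 v(x) = C1*exp(Integral(1/acos(x), x)/2)


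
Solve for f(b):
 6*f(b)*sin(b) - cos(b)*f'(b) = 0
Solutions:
 f(b) = C1/cos(b)^6


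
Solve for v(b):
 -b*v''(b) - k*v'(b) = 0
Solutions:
 v(b) = C1 + b^(1 - re(k))*(C2*sin(log(b)*Abs(im(k))) + C3*cos(log(b)*im(k)))


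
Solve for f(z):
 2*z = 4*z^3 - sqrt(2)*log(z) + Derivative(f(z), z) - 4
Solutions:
 f(z) = C1 - z^4 + z^2 + sqrt(2)*z*log(z) - sqrt(2)*z + 4*z


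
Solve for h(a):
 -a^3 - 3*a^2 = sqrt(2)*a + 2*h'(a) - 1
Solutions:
 h(a) = C1 - a^4/8 - a^3/2 - sqrt(2)*a^2/4 + a/2


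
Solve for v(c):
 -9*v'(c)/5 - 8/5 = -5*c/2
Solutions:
 v(c) = C1 + 25*c^2/36 - 8*c/9


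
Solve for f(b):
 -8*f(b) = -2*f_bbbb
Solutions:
 f(b) = C1*exp(-sqrt(2)*b) + C2*exp(sqrt(2)*b) + C3*sin(sqrt(2)*b) + C4*cos(sqrt(2)*b)


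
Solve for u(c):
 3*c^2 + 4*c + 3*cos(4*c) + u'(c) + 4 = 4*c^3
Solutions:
 u(c) = C1 + c^4 - c^3 - 2*c^2 - 4*c - 3*sin(4*c)/4


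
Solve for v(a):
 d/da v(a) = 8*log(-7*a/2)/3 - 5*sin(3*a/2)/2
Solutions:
 v(a) = C1 + 8*a*log(-a)/3 - 8*a/3 - 8*a*log(2)/3 + 8*a*log(7)/3 + 5*cos(3*a/2)/3


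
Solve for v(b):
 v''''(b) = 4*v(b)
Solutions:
 v(b) = C1*exp(-sqrt(2)*b) + C2*exp(sqrt(2)*b) + C3*sin(sqrt(2)*b) + C4*cos(sqrt(2)*b)


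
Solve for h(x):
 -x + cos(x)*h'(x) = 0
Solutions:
 h(x) = C1 + Integral(x/cos(x), x)


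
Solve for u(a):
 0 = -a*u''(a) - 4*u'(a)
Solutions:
 u(a) = C1 + C2/a^3


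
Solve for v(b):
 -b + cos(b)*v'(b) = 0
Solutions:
 v(b) = C1 + Integral(b/cos(b), b)


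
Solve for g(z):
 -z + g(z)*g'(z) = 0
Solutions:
 g(z) = -sqrt(C1 + z^2)
 g(z) = sqrt(C1 + z^2)


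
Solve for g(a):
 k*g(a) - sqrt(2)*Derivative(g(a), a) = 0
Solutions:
 g(a) = C1*exp(sqrt(2)*a*k/2)


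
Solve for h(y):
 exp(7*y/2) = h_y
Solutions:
 h(y) = C1 + 2*exp(7*y/2)/7


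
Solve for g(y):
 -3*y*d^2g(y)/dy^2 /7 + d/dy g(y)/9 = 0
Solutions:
 g(y) = C1 + C2*y^(34/27)


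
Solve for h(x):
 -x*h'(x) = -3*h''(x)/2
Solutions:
 h(x) = C1 + C2*erfi(sqrt(3)*x/3)


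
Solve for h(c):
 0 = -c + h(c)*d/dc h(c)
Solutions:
 h(c) = -sqrt(C1 + c^2)
 h(c) = sqrt(C1 + c^2)


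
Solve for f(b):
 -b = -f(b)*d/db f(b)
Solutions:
 f(b) = -sqrt(C1 + b^2)
 f(b) = sqrt(C1 + b^2)


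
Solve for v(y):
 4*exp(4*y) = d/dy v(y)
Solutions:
 v(y) = C1 + exp(4*y)


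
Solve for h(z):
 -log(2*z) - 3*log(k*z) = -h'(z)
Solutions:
 h(z) = C1 + z*(3*log(k) - 4 + log(2)) + 4*z*log(z)


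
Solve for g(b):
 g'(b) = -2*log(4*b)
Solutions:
 g(b) = C1 - 2*b*log(b) - b*log(16) + 2*b


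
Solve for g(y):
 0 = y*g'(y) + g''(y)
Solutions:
 g(y) = C1 + C2*erf(sqrt(2)*y/2)


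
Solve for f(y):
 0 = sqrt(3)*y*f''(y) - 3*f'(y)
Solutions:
 f(y) = C1 + C2*y^(1 + sqrt(3))


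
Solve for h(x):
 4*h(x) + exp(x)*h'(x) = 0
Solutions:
 h(x) = C1*exp(4*exp(-x))


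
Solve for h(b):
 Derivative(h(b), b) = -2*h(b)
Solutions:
 h(b) = C1*exp(-2*b)


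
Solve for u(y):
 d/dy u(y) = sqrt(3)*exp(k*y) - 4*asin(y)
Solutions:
 u(y) = C1 - 4*y*asin(y) - 4*sqrt(1 - y^2) + sqrt(3)*Piecewise((exp(k*y)/k, Ne(k, 0)), (y, True))


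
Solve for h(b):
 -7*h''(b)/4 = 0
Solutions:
 h(b) = C1 + C2*b


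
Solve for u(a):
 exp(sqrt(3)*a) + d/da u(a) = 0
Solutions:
 u(a) = C1 - sqrt(3)*exp(sqrt(3)*a)/3


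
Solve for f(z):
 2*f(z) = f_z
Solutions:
 f(z) = C1*exp(2*z)


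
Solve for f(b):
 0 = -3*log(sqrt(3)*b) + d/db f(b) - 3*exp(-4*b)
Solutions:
 f(b) = C1 + 3*b*log(b) + b*(-3 + 3*log(3)/2) - 3*exp(-4*b)/4


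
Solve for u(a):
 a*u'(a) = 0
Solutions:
 u(a) = C1


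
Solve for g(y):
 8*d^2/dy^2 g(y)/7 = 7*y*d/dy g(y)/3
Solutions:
 g(y) = C1 + C2*erfi(7*sqrt(3)*y/12)


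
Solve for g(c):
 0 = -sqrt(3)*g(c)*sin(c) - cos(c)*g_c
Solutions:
 g(c) = C1*cos(c)^(sqrt(3))


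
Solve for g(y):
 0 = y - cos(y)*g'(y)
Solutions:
 g(y) = C1 + Integral(y/cos(y), y)


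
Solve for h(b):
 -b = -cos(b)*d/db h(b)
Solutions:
 h(b) = C1 + Integral(b/cos(b), b)


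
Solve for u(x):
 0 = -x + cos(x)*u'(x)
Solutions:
 u(x) = C1 + Integral(x/cos(x), x)


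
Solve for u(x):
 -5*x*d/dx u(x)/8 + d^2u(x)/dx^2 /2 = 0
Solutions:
 u(x) = C1 + C2*erfi(sqrt(10)*x/4)


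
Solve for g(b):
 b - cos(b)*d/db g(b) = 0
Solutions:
 g(b) = C1 + Integral(b/cos(b), b)


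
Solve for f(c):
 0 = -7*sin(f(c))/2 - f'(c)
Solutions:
 f(c) = -acos((-C1 - exp(7*c))/(C1 - exp(7*c))) + 2*pi
 f(c) = acos((-C1 - exp(7*c))/(C1 - exp(7*c)))


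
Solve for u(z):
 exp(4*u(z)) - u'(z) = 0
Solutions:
 u(z) = log(-(-1/(C1 + 4*z))^(1/4))
 u(z) = log(-1/(C1 + 4*z))/4
 u(z) = log(-I*(-1/(C1 + 4*z))^(1/4))
 u(z) = log(I*(-1/(C1 + 4*z))^(1/4))


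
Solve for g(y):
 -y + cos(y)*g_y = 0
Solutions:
 g(y) = C1 + Integral(y/cos(y), y)


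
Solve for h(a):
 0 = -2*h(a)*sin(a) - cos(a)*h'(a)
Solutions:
 h(a) = C1*cos(a)^2


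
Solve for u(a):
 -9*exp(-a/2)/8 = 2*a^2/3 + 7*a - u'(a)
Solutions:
 u(a) = C1 + 2*a^3/9 + 7*a^2/2 - 9*exp(-a/2)/4


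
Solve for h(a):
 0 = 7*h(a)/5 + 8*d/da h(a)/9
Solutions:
 h(a) = C1*exp(-63*a/40)


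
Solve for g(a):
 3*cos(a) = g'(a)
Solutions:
 g(a) = C1 + 3*sin(a)


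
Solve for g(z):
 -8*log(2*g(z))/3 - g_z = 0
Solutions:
 3*Integral(1/(log(_y) + log(2)), (_y, g(z)))/8 = C1 - z


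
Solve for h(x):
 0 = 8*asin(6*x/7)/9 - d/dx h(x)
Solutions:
 h(x) = C1 + 8*x*asin(6*x/7)/9 + 4*sqrt(49 - 36*x^2)/27


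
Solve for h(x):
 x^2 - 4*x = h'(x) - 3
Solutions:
 h(x) = C1 + x^3/3 - 2*x^2 + 3*x


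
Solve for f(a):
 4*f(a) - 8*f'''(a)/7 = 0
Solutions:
 f(a) = C3*exp(2^(2/3)*7^(1/3)*a/2) + (C1*sin(2^(2/3)*sqrt(3)*7^(1/3)*a/4) + C2*cos(2^(2/3)*sqrt(3)*7^(1/3)*a/4))*exp(-2^(2/3)*7^(1/3)*a/4)


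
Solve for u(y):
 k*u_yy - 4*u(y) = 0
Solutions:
 u(y) = C1*exp(-2*y*sqrt(1/k)) + C2*exp(2*y*sqrt(1/k))


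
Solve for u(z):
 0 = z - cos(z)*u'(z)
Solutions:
 u(z) = C1 + Integral(z/cos(z), z)


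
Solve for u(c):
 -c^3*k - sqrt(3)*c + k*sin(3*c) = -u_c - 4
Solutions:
 u(c) = C1 + c^4*k/4 + sqrt(3)*c^2/2 - 4*c + k*cos(3*c)/3


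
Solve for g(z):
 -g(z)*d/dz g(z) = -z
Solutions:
 g(z) = -sqrt(C1 + z^2)
 g(z) = sqrt(C1 + z^2)


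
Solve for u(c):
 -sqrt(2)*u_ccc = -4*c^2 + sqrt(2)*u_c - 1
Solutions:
 u(c) = C1 + C2*sin(c) + C3*cos(c) + 2*sqrt(2)*c^3/3 - 7*sqrt(2)*c/2


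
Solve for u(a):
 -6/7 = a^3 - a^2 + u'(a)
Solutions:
 u(a) = C1 - a^4/4 + a^3/3 - 6*a/7


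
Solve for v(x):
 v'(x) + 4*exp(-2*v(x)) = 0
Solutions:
 v(x) = log(-sqrt(C1 - 8*x))
 v(x) = log(C1 - 8*x)/2


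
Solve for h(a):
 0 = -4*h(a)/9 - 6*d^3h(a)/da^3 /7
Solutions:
 h(a) = C3*exp(-14^(1/3)*a/3) + (C1*sin(14^(1/3)*sqrt(3)*a/6) + C2*cos(14^(1/3)*sqrt(3)*a/6))*exp(14^(1/3)*a/6)


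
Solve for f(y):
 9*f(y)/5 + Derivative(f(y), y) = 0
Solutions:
 f(y) = C1*exp(-9*y/5)


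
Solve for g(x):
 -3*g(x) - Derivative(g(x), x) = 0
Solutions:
 g(x) = C1*exp(-3*x)


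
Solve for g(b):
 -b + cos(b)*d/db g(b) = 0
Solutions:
 g(b) = C1 + Integral(b/cos(b), b)


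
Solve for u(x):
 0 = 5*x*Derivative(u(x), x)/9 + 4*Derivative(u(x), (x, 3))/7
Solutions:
 u(x) = C1 + Integral(C2*airyai(-210^(1/3)*x/6) + C3*airybi(-210^(1/3)*x/6), x)


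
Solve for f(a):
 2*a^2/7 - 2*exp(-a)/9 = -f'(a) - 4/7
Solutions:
 f(a) = C1 - 2*a^3/21 - 4*a/7 - 2*exp(-a)/9


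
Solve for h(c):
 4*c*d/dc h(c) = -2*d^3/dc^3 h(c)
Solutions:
 h(c) = C1 + Integral(C2*airyai(-2^(1/3)*c) + C3*airybi(-2^(1/3)*c), c)


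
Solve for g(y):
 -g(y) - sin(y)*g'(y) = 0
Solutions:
 g(y) = C1*sqrt(cos(y) + 1)/sqrt(cos(y) - 1)


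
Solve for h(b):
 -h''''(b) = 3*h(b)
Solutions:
 h(b) = (C1*sin(sqrt(2)*3^(1/4)*b/2) + C2*cos(sqrt(2)*3^(1/4)*b/2))*exp(-sqrt(2)*3^(1/4)*b/2) + (C3*sin(sqrt(2)*3^(1/4)*b/2) + C4*cos(sqrt(2)*3^(1/4)*b/2))*exp(sqrt(2)*3^(1/4)*b/2)


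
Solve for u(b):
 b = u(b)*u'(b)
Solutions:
 u(b) = -sqrt(C1 + b^2)
 u(b) = sqrt(C1 + b^2)


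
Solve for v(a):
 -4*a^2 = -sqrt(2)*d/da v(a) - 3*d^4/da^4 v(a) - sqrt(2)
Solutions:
 v(a) = C1 + C4*exp(-2^(1/6)*3^(2/3)*a/3) + 2*sqrt(2)*a^3/3 - a + (C2*sin(6^(1/6)*a/2) + C3*cos(6^(1/6)*a/2))*exp(2^(1/6)*3^(2/3)*a/6)


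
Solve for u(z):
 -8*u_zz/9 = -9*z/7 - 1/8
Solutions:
 u(z) = C1 + C2*z + 27*z^3/112 + 9*z^2/128


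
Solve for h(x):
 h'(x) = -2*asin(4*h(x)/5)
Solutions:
 Integral(1/asin(4*_y/5), (_y, h(x))) = C1 - 2*x


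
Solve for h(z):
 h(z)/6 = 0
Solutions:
 h(z) = 0


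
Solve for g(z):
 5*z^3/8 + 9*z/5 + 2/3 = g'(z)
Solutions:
 g(z) = C1 + 5*z^4/32 + 9*z^2/10 + 2*z/3


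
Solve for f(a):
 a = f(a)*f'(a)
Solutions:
 f(a) = -sqrt(C1 + a^2)
 f(a) = sqrt(C1 + a^2)


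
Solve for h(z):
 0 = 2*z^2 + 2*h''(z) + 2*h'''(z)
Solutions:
 h(z) = C1 + C2*z + C3*exp(-z) - z^4/12 + z^3/3 - z^2


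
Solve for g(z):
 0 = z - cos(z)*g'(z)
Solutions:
 g(z) = C1 + Integral(z/cos(z), z)


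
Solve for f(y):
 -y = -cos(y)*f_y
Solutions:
 f(y) = C1 + Integral(y/cos(y), y)


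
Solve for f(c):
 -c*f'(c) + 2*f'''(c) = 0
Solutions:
 f(c) = C1 + Integral(C2*airyai(2^(2/3)*c/2) + C3*airybi(2^(2/3)*c/2), c)


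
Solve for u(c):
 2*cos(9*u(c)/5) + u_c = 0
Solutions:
 2*c - 5*log(sin(9*u(c)/5) - 1)/18 + 5*log(sin(9*u(c)/5) + 1)/18 = C1


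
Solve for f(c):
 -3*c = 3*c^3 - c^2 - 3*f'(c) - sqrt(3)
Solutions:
 f(c) = C1 + c^4/4 - c^3/9 + c^2/2 - sqrt(3)*c/3


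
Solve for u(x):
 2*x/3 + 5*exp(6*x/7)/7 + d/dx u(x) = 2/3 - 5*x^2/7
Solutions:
 u(x) = C1 - 5*x^3/21 - x^2/3 + 2*x/3 - 5*exp(6*x/7)/6


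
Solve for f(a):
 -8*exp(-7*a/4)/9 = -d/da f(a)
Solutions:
 f(a) = C1 - 32*exp(-7*a/4)/63


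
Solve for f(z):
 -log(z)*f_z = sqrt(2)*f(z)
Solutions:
 f(z) = C1*exp(-sqrt(2)*li(z))


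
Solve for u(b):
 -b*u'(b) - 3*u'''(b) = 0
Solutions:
 u(b) = C1 + Integral(C2*airyai(-3^(2/3)*b/3) + C3*airybi(-3^(2/3)*b/3), b)


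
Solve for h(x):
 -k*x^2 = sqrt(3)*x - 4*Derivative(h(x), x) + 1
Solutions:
 h(x) = C1 + k*x^3/12 + sqrt(3)*x^2/8 + x/4


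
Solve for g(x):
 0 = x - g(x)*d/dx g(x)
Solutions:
 g(x) = -sqrt(C1 + x^2)
 g(x) = sqrt(C1 + x^2)


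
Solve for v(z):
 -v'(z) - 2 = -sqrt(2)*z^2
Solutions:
 v(z) = C1 + sqrt(2)*z^3/3 - 2*z


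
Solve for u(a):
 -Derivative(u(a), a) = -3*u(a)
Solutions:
 u(a) = C1*exp(3*a)


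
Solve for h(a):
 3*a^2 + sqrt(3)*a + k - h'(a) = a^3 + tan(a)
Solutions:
 h(a) = C1 - a^4/4 + a^3 + sqrt(3)*a^2/2 + a*k + log(cos(a))


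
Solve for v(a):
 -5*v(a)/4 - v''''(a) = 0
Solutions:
 v(a) = (C1*sin(5^(1/4)*a/2) + C2*cos(5^(1/4)*a/2))*exp(-5^(1/4)*a/2) + (C3*sin(5^(1/4)*a/2) + C4*cos(5^(1/4)*a/2))*exp(5^(1/4)*a/2)


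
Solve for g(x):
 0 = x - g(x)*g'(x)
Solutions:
 g(x) = -sqrt(C1 + x^2)
 g(x) = sqrt(C1 + x^2)


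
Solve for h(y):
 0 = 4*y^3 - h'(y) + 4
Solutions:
 h(y) = C1 + y^4 + 4*y


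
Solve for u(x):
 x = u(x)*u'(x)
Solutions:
 u(x) = -sqrt(C1 + x^2)
 u(x) = sqrt(C1 + x^2)


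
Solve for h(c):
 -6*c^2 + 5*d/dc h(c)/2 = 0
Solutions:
 h(c) = C1 + 4*c^3/5


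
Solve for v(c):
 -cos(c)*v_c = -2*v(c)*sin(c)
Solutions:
 v(c) = C1/cos(c)^2


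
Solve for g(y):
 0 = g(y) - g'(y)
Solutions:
 g(y) = C1*exp(y)


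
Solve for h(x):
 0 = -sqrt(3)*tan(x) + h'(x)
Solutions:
 h(x) = C1 - sqrt(3)*log(cos(x))


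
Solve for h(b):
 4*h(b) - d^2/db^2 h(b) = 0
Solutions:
 h(b) = C1*exp(-2*b) + C2*exp(2*b)


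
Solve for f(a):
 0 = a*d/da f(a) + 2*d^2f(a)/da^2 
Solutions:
 f(a) = C1 + C2*erf(a/2)


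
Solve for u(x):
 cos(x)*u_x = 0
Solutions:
 u(x) = C1


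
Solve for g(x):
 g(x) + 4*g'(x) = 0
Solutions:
 g(x) = C1*exp(-x/4)


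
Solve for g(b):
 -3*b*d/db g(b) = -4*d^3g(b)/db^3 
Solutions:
 g(b) = C1 + Integral(C2*airyai(6^(1/3)*b/2) + C3*airybi(6^(1/3)*b/2), b)


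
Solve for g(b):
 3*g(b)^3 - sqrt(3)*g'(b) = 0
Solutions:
 g(b) = -sqrt(2)*sqrt(-1/(C1 + sqrt(3)*b))/2
 g(b) = sqrt(2)*sqrt(-1/(C1 + sqrt(3)*b))/2


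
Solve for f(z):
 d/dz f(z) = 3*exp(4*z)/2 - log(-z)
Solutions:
 f(z) = C1 - z*log(-z) + z + 3*exp(4*z)/8


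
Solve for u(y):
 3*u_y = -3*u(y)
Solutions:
 u(y) = C1*exp(-y)


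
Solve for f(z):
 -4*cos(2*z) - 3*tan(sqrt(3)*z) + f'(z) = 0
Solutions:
 f(z) = C1 - sqrt(3)*log(cos(sqrt(3)*z)) + 2*sin(2*z)


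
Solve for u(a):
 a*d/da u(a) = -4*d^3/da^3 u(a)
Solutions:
 u(a) = C1 + Integral(C2*airyai(-2^(1/3)*a/2) + C3*airybi(-2^(1/3)*a/2), a)


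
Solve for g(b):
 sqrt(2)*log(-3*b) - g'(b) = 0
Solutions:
 g(b) = C1 + sqrt(2)*b*log(-b) + sqrt(2)*b*(-1 + log(3))


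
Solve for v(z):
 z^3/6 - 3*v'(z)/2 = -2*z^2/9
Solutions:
 v(z) = C1 + z^4/36 + 4*z^3/81


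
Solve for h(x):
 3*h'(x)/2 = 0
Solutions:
 h(x) = C1


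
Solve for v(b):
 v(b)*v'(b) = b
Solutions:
 v(b) = -sqrt(C1 + b^2)
 v(b) = sqrt(C1 + b^2)


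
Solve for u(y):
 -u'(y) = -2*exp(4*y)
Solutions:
 u(y) = C1 + exp(4*y)/2


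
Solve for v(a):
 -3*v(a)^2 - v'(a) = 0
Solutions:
 v(a) = 1/(C1 + 3*a)


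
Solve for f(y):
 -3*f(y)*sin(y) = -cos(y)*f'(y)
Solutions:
 f(y) = C1/cos(y)^3


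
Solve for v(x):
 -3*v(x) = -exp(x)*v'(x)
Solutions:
 v(x) = C1*exp(-3*exp(-x))


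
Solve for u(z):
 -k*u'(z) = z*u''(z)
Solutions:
 u(z) = C1 + z^(1 - re(k))*(C2*sin(log(z)*Abs(im(k))) + C3*cos(log(z)*im(k)))


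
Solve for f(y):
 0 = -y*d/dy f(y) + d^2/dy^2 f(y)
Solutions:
 f(y) = C1 + C2*erfi(sqrt(2)*y/2)


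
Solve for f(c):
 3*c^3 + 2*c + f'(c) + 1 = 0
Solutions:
 f(c) = C1 - 3*c^4/4 - c^2 - c


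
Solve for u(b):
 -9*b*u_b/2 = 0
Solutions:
 u(b) = C1


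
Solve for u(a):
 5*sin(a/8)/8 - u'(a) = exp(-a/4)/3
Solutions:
 u(a) = C1 - 5*cos(a/8) + 4*exp(-a/4)/3


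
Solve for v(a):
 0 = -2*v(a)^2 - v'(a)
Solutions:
 v(a) = 1/(C1 + 2*a)


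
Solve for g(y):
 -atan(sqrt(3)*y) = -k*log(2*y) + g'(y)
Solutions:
 g(y) = C1 + k*y*(log(y) - 1) + k*y*log(2) - y*atan(sqrt(3)*y) + sqrt(3)*log(3*y^2 + 1)/6


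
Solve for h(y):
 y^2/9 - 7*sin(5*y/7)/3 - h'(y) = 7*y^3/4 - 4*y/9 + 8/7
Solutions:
 h(y) = C1 - 7*y^4/16 + y^3/27 + 2*y^2/9 - 8*y/7 + 49*cos(5*y/7)/15


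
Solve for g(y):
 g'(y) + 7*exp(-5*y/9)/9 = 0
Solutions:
 g(y) = C1 + 7*exp(-5*y/9)/5


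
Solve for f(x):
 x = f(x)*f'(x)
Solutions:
 f(x) = -sqrt(C1 + x^2)
 f(x) = sqrt(C1 + x^2)


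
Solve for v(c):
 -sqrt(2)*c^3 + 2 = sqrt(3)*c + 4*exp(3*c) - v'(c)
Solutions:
 v(c) = C1 + sqrt(2)*c^4/4 + sqrt(3)*c^2/2 - 2*c + 4*exp(3*c)/3


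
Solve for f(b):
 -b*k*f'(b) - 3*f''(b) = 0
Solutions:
 f(b) = Piecewise((-sqrt(6)*sqrt(pi)*C1*erf(sqrt(6)*b*sqrt(k)/6)/(2*sqrt(k)) - C2, (k > 0) | (k < 0)), (-C1*b - C2, True))


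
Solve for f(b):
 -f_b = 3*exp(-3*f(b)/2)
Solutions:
 f(b) = 2*log(C1 - 9*b/2)/3
 f(b) = 2*log(2^(2/3)*(-3^(1/3) - 3^(5/6)*I)*(C1 - 3*b)^(1/3)/4)
 f(b) = 2*log(2^(2/3)*(-3^(1/3) + 3^(5/6)*I)*(C1 - 3*b)^(1/3)/4)


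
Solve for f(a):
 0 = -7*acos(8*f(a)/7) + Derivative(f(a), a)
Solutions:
 Integral(1/acos(8*_y/7), (_y, f(a))) = C1 + 7*a


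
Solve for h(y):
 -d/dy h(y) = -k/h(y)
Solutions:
 h(y) = -sqrt(C1 + 2*k*y)
 h(y) = sqrt(C1 + 2*k*y)


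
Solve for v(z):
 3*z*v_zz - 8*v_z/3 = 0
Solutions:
 v(z) = C1 + C2*z^(17/9)


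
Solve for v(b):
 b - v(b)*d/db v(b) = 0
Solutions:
 v(b) = -sqrt(C1 + b^2)
 v(b) = sqrt(C1 + b^2)


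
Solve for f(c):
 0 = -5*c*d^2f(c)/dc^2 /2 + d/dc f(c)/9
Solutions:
 f(c) = C1 + C2*c^(47/45)


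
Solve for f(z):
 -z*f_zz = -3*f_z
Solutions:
 f(z) = C1 + C2*z^4


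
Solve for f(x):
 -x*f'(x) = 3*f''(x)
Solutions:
 f(x) = C1 + C2*erf(sqrt(6)*x/6)


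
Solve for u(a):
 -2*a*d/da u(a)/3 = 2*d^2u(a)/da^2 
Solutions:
 u(a) = C1 + C2*erf(sqrt(6)*a/6)


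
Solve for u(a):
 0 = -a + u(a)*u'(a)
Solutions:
 u(a) = -sqrt(C1 + a^2)
 u(a) = sqrt(C1 + a^2)


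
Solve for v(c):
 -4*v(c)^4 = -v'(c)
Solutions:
 v(c) = (-1/(C1 + 12*c))^(1/3)
 v(c) = (-1/(C1 + 4*c))^(1/3)*(-3^(2/3) - 3*3^(1/6)*I)/6
 v(c) = (-1/(C1 + 4*c))^(1/3)*(-3^(2/3) + 3*3^(1/6)*I)/6


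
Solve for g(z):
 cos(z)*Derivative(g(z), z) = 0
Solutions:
 g(z) = C1


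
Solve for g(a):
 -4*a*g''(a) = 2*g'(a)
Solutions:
 g(a) = C1 + C2*sqrt(a)


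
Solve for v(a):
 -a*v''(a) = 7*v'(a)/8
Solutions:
 v(a) = C1 + C2*a^(1/8)


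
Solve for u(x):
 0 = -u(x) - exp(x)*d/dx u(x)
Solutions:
 u(x) = C1*exp(exp(-x))


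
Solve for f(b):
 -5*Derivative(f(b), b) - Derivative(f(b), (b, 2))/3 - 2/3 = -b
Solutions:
 f(b) = C1 + C2*exp(-15*b) + b^2/10 - 11*b/75


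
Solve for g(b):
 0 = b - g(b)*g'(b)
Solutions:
 g(b) = -sqrt(C1 + b^2)
 g(b) = sqrt(C1 + b^2)


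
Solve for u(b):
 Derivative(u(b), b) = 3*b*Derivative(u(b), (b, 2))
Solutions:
 u(b) = C1 + C2*b^(4/3)


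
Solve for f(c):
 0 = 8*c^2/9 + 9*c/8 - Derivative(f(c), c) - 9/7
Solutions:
 f(c) = C1 + 8*c^3/27 + 9*c^2/16 - 9*c/7


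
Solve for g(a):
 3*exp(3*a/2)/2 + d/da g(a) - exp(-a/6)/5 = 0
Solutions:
 g(a) = C1 - exp(a)^(3/2) - 6*exp(-a/6)/5


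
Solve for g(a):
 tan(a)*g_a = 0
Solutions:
 g(a) = C1


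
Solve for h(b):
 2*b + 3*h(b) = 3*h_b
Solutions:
 h(b) = C1*exp(b) - 2*b/3 - 2/3


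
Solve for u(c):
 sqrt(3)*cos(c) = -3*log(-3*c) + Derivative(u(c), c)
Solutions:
 u(c) = C1 + 3*c*log(-c) - 3*c + 3*c*log(3) + sqrt(3)*sin(c)


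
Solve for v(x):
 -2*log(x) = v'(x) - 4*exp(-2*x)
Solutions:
 v(x) = C1 - 2*x*log(x) + 2*x - 2*exp(-2*x)


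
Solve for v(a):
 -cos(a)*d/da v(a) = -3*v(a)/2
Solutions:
 v(a) = C1*(sin(a) + 1)^(3/4)/(sin(a) - 1)^(3/4)


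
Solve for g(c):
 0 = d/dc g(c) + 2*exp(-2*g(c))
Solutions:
 g(c) = log(-sqrt(C1 - 4*c))
 g(c) = log(C1 - 4*c)/2


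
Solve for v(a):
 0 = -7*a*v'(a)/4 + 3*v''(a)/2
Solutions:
 v(a) = C1 + C2*erfi(sqrt(21)*a/6)


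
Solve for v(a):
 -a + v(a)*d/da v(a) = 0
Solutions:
 v(a) = -sqrt(C1 + a^2)
 v(a) = sqrt(C1 + a^2)


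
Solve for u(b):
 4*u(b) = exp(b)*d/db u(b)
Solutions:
 u(b) = C1*exp(-4*exp(-b))


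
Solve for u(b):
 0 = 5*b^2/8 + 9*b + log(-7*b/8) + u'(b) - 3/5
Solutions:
 u(b) = C1 - 5*b^3/24 - 9*b^2/2 - b*log(-b) + b*(-log(7) + 8/5 + 3*log(2))


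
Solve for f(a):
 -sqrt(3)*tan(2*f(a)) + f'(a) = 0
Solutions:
 f(a) = -asin(C1*exp(2*sqrt(3)*a))/2 + pi/2
 f(a) = asin(C1*exp(2*sqrt(3)*a))/2


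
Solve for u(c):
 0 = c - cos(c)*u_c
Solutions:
 u(c) = C1 + Integral(c/cos(c), c)
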